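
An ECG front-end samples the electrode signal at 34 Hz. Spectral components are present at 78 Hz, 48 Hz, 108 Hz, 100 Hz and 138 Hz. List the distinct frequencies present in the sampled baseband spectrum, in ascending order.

2 Hz, 6 Hz, 10 Hz, 14 Hz

fs/2 = 17 Hz.
78 Hz mod fs = 10 Hz.
10 Hz ≤ fs/2 = 17 Hz, appears at 10 Hz.
48 Hz mod fs = 14 Hz.
14 Hz ≤ fs/2 = 17 Hz, appears at 14 Hz.
108 Hz mod fs = 6 Hz.
6 Hz ≤ fs/2 = 17 Hz, appears at 6 Hz.
100 Hz mod fs = 32 Hz.
32 Hz > fs/2 = 17 Hz, folds to fs − 32 Hz = 2 Hz.
138 Hz mod fs = 2 Hz.
2 Hz ≤ fs/2 = 17 Hz, appears at 2 Hz.
Distinct values: {2 Hz, 6 Hz, 10 Hz, 14 Hz}.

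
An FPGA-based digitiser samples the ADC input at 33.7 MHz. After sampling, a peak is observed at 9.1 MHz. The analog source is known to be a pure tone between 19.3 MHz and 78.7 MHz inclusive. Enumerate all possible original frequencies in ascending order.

Frequencies that alias to 9.1 MHz are k·fs ± 9.1 MHz for integer k ≥ 0.
k=0: 9.1 MHz.
k=1: 24.6 MHz, 42.8 MHz.
k=2: 58.3 MHz, 76.5 MHz.
k=3: 92 MHz, 110.2 MHz.
Within [19.3 MHz, 78.7 MHz]: 24.6 MHz, 42.8 MHz, 58.3 MHz, 76.5 MHz.

24.6 MHz, 42.8 MHz, 58.3 MHz, 76.5 MHz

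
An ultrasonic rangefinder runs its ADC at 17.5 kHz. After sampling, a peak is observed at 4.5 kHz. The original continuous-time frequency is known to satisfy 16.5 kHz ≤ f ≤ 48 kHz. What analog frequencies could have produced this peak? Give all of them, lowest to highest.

22 kHz, 30.5 kHz, 39.5 kHz, 48 kHz

Frequencies that alias to 4.5 kHz are k·fs ± 4.5 kHz for integer k ≥ 0.
k=0: 4.5 kHz.
k=1: 13 kHz, 22 kHz.
k=2: 30.5 kHz, 39.5 kHz.
k=3: 48 kHz, 57 kHz.
k=4: 65.5 kHz, 74.5 kHz.
Within [16.5 kHz, 48 kHz]: 22 kHz, 30.5 kHz, 39.5 kHz, 48 kHz.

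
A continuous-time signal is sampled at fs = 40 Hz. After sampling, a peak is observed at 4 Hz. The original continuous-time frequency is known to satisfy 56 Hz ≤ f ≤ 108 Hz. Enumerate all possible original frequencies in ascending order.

Frequencies that alias to 4 Hz are k·fs ± 4 Hz for integer k ≥ 0.
k=0: 4 Hz.
k=1: 36 Hz, 44 Hz.
k=2: 76 Hz, 84 Hz.
k=3: 116 Hz, 124 Hz.
Within [56 Hz, 108 Hz]: 76 Hz, 84 Hz.

76 Hz, 84 Hz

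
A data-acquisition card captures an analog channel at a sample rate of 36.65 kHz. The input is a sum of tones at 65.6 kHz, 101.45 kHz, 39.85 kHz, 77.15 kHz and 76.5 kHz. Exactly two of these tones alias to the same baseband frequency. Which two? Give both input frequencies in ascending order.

fs/2 = 18.325 kHz.
65.6 kHz mod fs = 28.95 kHz.
28.95 kHz > fs/2 = 18.325 kHz, folds to fs − 28.95 kHz = 7.7 kHz.
101.45 kHz mod fs = 28.15 kHz.
28.15 kHz > fs/2 = 18.325 kHz, folds to fs − 28.15 kHz = 8.5 kHz.
39.85 kHz mod fs = 3.2 kHz.
3.2 kHz ≤ fs/2 = 18.325 kHz, appears at 3.2 kHz.
77.15 kHz mod fs = 3.85 kHz.
3.85 kHz ≤ fs/2 = 18.325 kHz, appears at 3.85 kHz.
76.5 kHz mod fs = 3.2 kHz.
3.2 kHz ≤ fs/2 = 18.325 kHz, appears at 3.2 kHz.
39.85 kHz and 76.5 kHz both map to 3.2 kHz.

39.85 kHz, 76.5 kHz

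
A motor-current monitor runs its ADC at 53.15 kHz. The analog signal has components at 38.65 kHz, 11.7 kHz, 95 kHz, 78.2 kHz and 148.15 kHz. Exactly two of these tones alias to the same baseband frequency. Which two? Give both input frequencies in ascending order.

fs/2 = 26.575 kHz.
38.65 kHz > fs/2 = 26.575 kHz, folds to fs − 38.65 kHz = 14.5 kHz.
11.7 kHz ≤ fs/2 = 26.575 kHz, passes unchanged.
95 kHz mod fs = 41.85 kHz.
41.85 kHz > fs/2 = 26.575 kHz, folds to fs − 41.85 kHz = 11.3 kHz.
78.2 kHz mod fs = 25.05 kHz.
25.05 kHz ≤ fs/2 = 26.575 kHz, appears at 25.05 kHz.
148.15 kHz mod fs = 41.85 kHz.
41.85 kHz > fs/2 = 26.575 kHz, folds to fs − 41.85 kHz = 11.3 kHz.
95 kHz and 148.15 kHz both map to 11.3 kHz.

95 kHz, 148.15 kHz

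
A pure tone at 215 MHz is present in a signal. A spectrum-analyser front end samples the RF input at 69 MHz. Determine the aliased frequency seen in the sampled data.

215 MHz mod fs = 8 MHz.
8 MHz ≤ fs/2 = 34.5 MHz, appears at 8 MHz.

8 MHz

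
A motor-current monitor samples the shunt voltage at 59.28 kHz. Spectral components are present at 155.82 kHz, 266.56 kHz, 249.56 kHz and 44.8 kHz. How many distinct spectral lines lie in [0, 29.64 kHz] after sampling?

4

fs/2 = 29.64 kHz.
155.82 kHz mod fs = 37.26 kHz.
37.26 kHz > fs/2 = 29.64 kHz, folds to fs − 37.26 kHz = 22.02 kHz.
266.56 kHz mod fs = 29.44 kHz.
29.44 kHz ≤ fs/2 = 29.64 kHz, appears at 29.44 kHz.
249.56 kHz mod fs = 12.44 kHz.
12.44 kHz ≤ fs/2 = 29.64 kHz, appears at 12.44 kHz.
44.8 kHz > fs/2 = 29.64 kHz, folds to fs − 44.8 kHz = 14.48 kHz.
Distinct values: {12.44 kHz, 14.48 kHz, 22.02 kHz, 29.44 kHz} → 4.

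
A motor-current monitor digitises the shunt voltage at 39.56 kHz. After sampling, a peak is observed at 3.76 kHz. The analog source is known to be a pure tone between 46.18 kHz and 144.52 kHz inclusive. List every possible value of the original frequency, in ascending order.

75.36 kHz, 82.88 kHz, 114.92 kHz, 122.44 kHz

Frequencies that alias to 3.76 kHz are k·fs ± 3.76 kHz for integer k ≥ 0.
k=0: 3.76 kHz.
k=1: 35.8 kHz, 43.32 kHz.
k=2: 75.36 kHz, 82.88 kHz.
k=3: 114.92 kHz, 122.44 kHz.
k=4: 154.48 kHz, 162 kHz.
Within [46.18 kHz, 144.52 kHz]: 75.36 kHz, 82.88 kHz, 114.92 kHz, 122.44 kHz.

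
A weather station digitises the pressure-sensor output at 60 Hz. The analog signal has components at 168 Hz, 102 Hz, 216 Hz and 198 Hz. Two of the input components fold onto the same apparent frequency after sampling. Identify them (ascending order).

fs/2 = 30 Hz.
168 Hz mod fs = 48 Hz.
48 Hz > fs/2 = 30 Hz, folds to fs − 48 Hz = 12 Hz.
102 Hz mod fs = 42 Hz.
42 Hz > fs/2 = 30 Hz, folds to fs − 42 Hz = 18 Hz.
216 Hz mod fs = 36 Hz.
36 Hz > fs/2 = 30 Hz, folds to fs − 36 Hz = 24 Hz.
198 Hz mod fs = 18 Hz.
18 Hz ≤ fs/2 = 30 Hz, appears at 18 Hz.
102 Hz and 198 Hz both map to 18 Hz.

102 Hz, 198 Hz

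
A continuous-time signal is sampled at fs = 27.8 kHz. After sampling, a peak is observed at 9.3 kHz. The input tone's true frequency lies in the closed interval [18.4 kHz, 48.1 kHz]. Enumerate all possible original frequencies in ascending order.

18.5 kHz, 37.1 kHz, 46.3 kHz

Frequencies that alias to 9.3 kHz are k·fs ± 9.3 kHz for integer k ≥ 0.
k=0: 9.3 kHz.
k=1: 18.5 kHz, 37.1 kHz.
k=2: 46.3 kHz, 64.9 kHz.
k=3: 74.1 kHz, 92.7 kHz.
Within [18.4 kHz, 48.1 kHz]: 18.5 kHz, 37.1 kHz, 46.3 kHz.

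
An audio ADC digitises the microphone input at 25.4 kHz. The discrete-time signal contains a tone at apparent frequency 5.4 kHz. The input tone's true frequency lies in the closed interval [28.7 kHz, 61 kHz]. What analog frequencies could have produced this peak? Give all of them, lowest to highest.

Frequencies that alias to 5.4 kHz are k·fs ± 5.4 kHz for integer k ≥ 0.
k=0: 5.4 kHz.
k=1: 20 kHz, 30.8 kHz.
k=2: 45.4 kHz, 56.2 kHz.
k=3: 70.8 kHz, 81.6 kHz.
Within [28.7 kHz, 61 kHz]: 30.8 kHz, 45.4 kHz, 56.2 kHz.

30.8 kHz, 45.4 kHz, 56.2 kHz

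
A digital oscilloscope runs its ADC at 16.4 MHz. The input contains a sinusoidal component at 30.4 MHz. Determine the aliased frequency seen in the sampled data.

30.4 MHz mod fs = 14 MHz.
14 MHz > fs/2 = 8.2 MHz, folds to fs − 14 MHz = 2.4 MHz.

2.4 MHz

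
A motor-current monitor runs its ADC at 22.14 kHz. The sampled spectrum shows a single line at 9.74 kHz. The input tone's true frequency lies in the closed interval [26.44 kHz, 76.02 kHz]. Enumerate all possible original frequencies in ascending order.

Frequencies that alias to 9.74 kHz are k·fs ± 9.74 kHz for integer k ≥ 0.
k=0: 9.74 kHz.
k=1: 12.4 kHz, 31.88 kHz.
k=2: 34.54 kHz, 54.02 kHz.
k=3: 56.68 kHz, 76.16 kHz.
k=4: 78.82 kHz, 98.3 kHz.
Within [26.44 kHz, 76.02 kHz]: 31.88 kHz, 34.54 kHz, 54.02 kHz, 56.68 kHz.

31.88 kHz, 34.54 kHz, 54.02 kHz, 56.68 kHz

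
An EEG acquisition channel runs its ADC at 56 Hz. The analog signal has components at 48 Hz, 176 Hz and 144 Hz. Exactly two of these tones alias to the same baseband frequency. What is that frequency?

fs/2 = 28 Hz.
48 Hz > fs/2 = 28 Hz, folds to fs − 48 Hz = 8 Hz.
176 Hz mod fs = 8 Hz.
8 Hz ≤ fs/2 = 28 Hz, appears at 8 Hz.
144 Hz mod fs = 32 Hz.
32 Hz > fs/2 = 28 Hz, folds to fs − 32 Hz = 24 Hz.
48 Hz and 176 Hz both map to 8 Hz.

8 Hz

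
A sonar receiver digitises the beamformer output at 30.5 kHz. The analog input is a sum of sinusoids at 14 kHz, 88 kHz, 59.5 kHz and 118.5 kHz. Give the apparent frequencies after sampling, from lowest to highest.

fs/2 = 15.25 kHz.
14 kHz ≤ fs/2 = 15.25 kHz, passes unchanged.
88 kHz mod fs = 27 kHz.
27 kHz > fs/2 = 15.25 kHz, folds to fs − 27 kHz = 3.5 kHz.
59.5 kHz mod fs = 29 kHz.
29 kHz > fs/2 = 15.25 kHz, folds to fs − 29 kHz = 1.5 kHz.
118.5 kHz mod fs = 27 kHz.
27 kHz > fs/2 = 15.25 kHz, folds to fs − 27 kHz = 3.5 kHz.
Distinct values: {1.5 kHz, 3.5 kHz, 14 kHz}.

1.5 kHz, 3.5 kHz, 14 kHz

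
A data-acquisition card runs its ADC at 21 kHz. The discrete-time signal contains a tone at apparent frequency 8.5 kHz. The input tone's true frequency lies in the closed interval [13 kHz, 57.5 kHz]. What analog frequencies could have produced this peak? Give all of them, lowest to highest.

29.5 kHz, 33.5 kHz, 50.5 kHz, 54.5 kHz

Frequencies that alias to 8.5 kHz are k·fs ± 8.5 kHz for integer k ≥ 0.
k=0: 8.5 kHz.
k=1: 12.5 kHz, 29.5 kHz.
k=2: 33.5 kHz, 50.5 kHz.
k=3: 54.5 kHz, 71.5 kHz.
k=4: 75.5 kHz, 92.5 kHz.
Within [13 kHz, 57.5 kHz]: 29.5 kHz, 33.5 kHz, 50.5 kHz, 54.5 kHz.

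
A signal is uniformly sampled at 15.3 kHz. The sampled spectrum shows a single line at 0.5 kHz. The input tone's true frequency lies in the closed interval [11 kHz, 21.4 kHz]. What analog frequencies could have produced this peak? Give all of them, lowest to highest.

Frequencies that alias to 0.5 kHz are k·fs ± 0.5 kHz for integer k ≥ 0.
k=0: 0.5 kHz.
k=1: 14.8 kHz, 15.8 kHz.
k=2: 30.1 kHz, 31.1 kHz.
Within [11 kHz, 21.4 kHz]: 14.8 kHz, 15.8 kHz.

14.8 kHz, 15.8 kHz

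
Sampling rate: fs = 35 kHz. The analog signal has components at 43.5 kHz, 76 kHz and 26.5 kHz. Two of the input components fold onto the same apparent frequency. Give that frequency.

fs/2 = 17.5 kHz.
43.5 kHz mod fs = 8.5 kHz.
8.5 kHz ≤ fs/2 = 17.5 kHz, appears at 8.5 kHz.
76 kHz mod fs = 6 kHz.
6 kHz ≤ fs/2 = 17.5 kHz, appears at 6 kHz.
26.5 kHz > fs/2 = 17.5 kHz, folds to fs − 26.5 kHz = 8.5 kHz.
26.5 kHz and 43.5 kHz both map to 8.5 kHz.

8.5 kHz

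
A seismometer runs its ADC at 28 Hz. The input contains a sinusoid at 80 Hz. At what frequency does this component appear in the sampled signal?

4 Hz

80 Hz mod fs = 24 Hz.
24 Hz > fs/2 = 14 Hz, folds to fs − 24 Hz = 4 Hz.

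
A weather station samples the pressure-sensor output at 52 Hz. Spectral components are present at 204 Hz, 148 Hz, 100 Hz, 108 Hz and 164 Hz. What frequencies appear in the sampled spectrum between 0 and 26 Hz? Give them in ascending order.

4 Hz, 8 Hz

fs/2 = 26 Hz.
204 Hz mod fs = 48 Hz.
48 Hz > fs/2 = 26 Hz, folds to fs − 48 Hz = 4 Hz.
148 Hz mod fs = 44 Hz.
44 Hz > fs/2 = 26 Hz, folds to fs − 44 Hz = 8 Hz.
100 Hz mod fs = 48 Hz.
48 Hz > fs/2 = 26 Hz, folds to fs − 48 Hz = 4 Hz.
108 Hz mod fs = 4 Hz.
4 Hz ≤ fs/2 = 26 Hz, appears at 4 Hz.
164 Hz mod fs = 8 Hz.
8 Hz ≤ fs/2 = 26 Hz, appears at 8 Hz.
Distinct values: {4 Hz, 8 Hz}.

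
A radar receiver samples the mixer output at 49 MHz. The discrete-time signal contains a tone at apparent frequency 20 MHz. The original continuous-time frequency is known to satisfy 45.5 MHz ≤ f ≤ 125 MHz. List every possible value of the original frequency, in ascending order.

Frequencies that alias to 20 MHz are k·fs ± 20 MHz for integer k ≥ 0.
k=0: 20 MHz.
k=1: 29 MHz, 69 MHz.
k=2: 78 MHz, 118 MHz.
k=3: 127 MHz, 167 MHz.
Within [45.5 MHz, 125 MHz]: 69 MHz, 78 MHz, 118 MHz.

69 MHz, 78 MHz, 118 MHz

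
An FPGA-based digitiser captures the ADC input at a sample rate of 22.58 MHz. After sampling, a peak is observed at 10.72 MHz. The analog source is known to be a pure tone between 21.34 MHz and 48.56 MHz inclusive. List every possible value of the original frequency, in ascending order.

Frequencies that alias to 10.72 MHz are k·fs ± 10.72 MHz for integer k ≥ 0.
k=0: 10.72 MHz.
k=1: 11.86 MHz, 33.3 MHz.
k=2: 34.44 MHz, 55.88 MHz.
k=3: 57.02 MHz, 78.46 MHz.
Within [21.34 MHz, 48.56 MHz]: 33.3 MHz, 34.44 MHz.

33.3 MHz, 34.44 MHz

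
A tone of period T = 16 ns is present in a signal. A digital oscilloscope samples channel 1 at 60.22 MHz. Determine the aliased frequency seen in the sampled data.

T = 16 ns → f = 1/T = 62.5 MHz.
62.5 MHz mod fs = 2.28 MHz.
2.28 MHz ≤ fs/2 = 30.11 MHz, appears at 2.28 MHz.

2.28 MHz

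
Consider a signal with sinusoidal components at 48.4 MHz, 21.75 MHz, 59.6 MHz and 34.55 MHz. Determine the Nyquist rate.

119.2 MHz

Highest-frequency component: 59.6 MHz.
Nyquist rate = 2 × 59.6 MHz = 119.2 MHz.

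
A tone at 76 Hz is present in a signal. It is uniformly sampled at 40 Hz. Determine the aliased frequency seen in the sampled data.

4 Hz

76 Hz mod fs = 36 Hz.
36 Hz > fs/2 = 20 Hz, folds to fs − 36 Hz = 4 Hz.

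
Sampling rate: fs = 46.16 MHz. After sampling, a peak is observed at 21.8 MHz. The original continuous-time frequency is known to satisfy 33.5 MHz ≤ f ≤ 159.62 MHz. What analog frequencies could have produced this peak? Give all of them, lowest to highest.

Frequencies that alias to 21.8 MHz are k·fs ± 21.8 MHz for integer k ≥ 0.
k=0: 21.8 MHz.
k=1: 24.36 MHz, 67.96 MHz.
k=2: 70.52 MHz, 114.12 MHz.
k=3: 116.68 MHz, 160.28 MHz.
k=4: 162.84 MHz, 206.44 MHz.
Within [33.5 MHz, 159.62 MHz]: 67.96 MHz, 70.52 MHz, 114.12 MHz, 116.68 MHz.

67.96 MHz, 70.52 MHz, 114.12 MHz, 116.68 MHz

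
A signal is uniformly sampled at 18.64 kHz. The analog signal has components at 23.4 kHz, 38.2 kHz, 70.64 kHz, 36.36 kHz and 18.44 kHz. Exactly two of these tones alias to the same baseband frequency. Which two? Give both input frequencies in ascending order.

fs/2 = 9.32 kHz.
23.4 kHz mod fs = 4.76 kHz.
4.76 kHz ≤ fs/2 = 9.32 kHz, appears at 4.76 kHz.
38.2 kHz mod fs = 0.92 kHz.
0.92 kHz ≤ fs/2 = 9.32 kHz, appears at 0.92 kHz.
70.64 kHz mod fs = 14.72 kHz.
14.72 kHz > fs/2 = 9.32 kHz, folds to fs − 14.72 kHz = 3.92 kHz.
36.36 kHz mod fs = 17.72 kHz.
17.72 kHz > fs/2 = 9.32 kHz, folds to fs − 17.72 kHz = 0.92 kHz.
18.44 kHz > fs/2 = 9.32 kHz, folds to fs − 18.44 kHz = 0.2 kHz.
36.36 kHz and 38.2 kHz both map to 0.92 kHz.

36.36 kHz, 38.2 kHz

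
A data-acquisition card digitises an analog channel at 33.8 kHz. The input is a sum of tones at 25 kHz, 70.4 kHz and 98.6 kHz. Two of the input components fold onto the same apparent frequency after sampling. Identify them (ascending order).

fs/2 = 16.9 kHz.
25 kHz > fs/2 = 16.9 kHz, folds to fs − 25 kHz = 8.8 kHz.
70.4 kHz mod fs = 2.8 kHz.
2.8 kHz ≤ fs/2 = 16.9 kHz, appears at 2.8 kHz.
98.6 kHz mod fs = 31 kHz.
31 kHz > fs/2 = 16.9 kHz, folds to fs − 31 kHz = 2.8 kHz.
70.4 kHz and 98.6 kHz both map to 2.8 kHz.

70.4 kHz, 98.6 kHz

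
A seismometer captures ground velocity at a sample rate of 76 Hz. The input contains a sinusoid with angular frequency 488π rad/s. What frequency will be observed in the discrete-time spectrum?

16 Hz

ω = 488π rad/s → f = ω/(2π) = 244 Hz.
244 Hz mod fs = 16 Hz.
16 Hz ≤ fs/2 = 38 Hz, appears at 16 Hz.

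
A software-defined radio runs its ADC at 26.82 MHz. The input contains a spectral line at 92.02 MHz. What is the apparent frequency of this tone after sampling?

11.56 MHz

92.02 MHz mod fs = 11.56 MHz.
11.56 MHz ≤ fs/2 = 13.41 MHz, appears at 11.56 MHz.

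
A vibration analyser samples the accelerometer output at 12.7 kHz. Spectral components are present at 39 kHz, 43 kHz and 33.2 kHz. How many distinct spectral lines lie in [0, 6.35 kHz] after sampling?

fs/2 = 6.35 kHz.
39 kHz mod fs = 0.9 kHz.
0.9 kHz ≤ fs/2 = 6.35 kHz, appears at 0.9 kHz.
43 kHz mod fs = 4.9 kHz.
4.9 kHz ≤ fs/2 = 6.35 kHz, appears at 4.9 kHz.
33.2 kHz mod fs = 7.8 kHz.
7.8 kHz > fs/2 = 6.35 kHz, folds to fs − 7.8 kHz = 4.9 kHz.
Distinct values: {0.9 kHz, 4.9 kHz} → 2.

2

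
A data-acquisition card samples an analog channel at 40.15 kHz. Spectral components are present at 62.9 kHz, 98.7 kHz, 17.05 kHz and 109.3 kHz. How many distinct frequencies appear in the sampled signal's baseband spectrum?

fs/2 = 20.075 kHz.
62.9 kHz mod fs = 22.75 kHz.
22.75 kHz > fs/2 = 20.075 kHz, folds to fs − 22.75 kHz = 17.4 kHz.
98.7 kHz mod fs = 18.4 kHz.
18.4 kHz ≤ fs/2 = 20.075 kHz, appears at 18.4 kHz.
17.05 kHz ≤ fs/2 = 20.075 kHz, passes unchanged.
109.3 kHz mod fs = 29 kHz.
29 kHz > fs/2 = 20.075 kHz, folds to fs − 29 kHz = 11.15 kHz.
Distinct values: {11.15 kHz, 17.05 kHz, 17.4 kHz, 18.4 kHz} → 4.

4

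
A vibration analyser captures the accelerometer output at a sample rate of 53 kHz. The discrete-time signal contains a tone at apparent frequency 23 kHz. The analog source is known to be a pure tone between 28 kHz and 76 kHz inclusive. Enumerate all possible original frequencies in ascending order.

Frequencies that alias to 23 kHz are k·fs ± 23 kHz for integer k ≥ 0.
k=0: 23 kHz.
k=1: 30 kHz, 76 kHz.
k=2: 83 kHz, 129 kHz.
Within [28 kHz, 76 kHz]: 30 kHz, 76 kHz.

30 kHz, 76 kHz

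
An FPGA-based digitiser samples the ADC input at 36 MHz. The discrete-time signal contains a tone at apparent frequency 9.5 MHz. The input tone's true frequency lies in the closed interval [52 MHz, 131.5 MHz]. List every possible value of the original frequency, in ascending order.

62.5 MHz, 81.5 MHz, 98.5 MHz, 117.5 MHz

Frequencies that alias to 9.5 MHz are k·fs ± 9.5 MHz for integer k ≥ 0.
k=0: 9.5 MHz.
k=1: 26.5 MHz, 45.5 MHz.
k=2: 62.5 MHz, 81.5 MHz.
k=3: 98.5 MHz, 117.5 MHz.
k=4: 134.5 MHz, 153.5 MHz.
Within [52 MHz, 131.5 MHz]: 62.5 MHz, 81.5 MHz, 98.5 MHz, 117.5 MHz.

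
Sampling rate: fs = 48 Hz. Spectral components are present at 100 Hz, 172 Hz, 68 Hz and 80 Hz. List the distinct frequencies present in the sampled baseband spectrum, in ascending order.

fs/2 = 24 Hz.
100 Hz mod fs = 4 Hz.
4 Hz ≤ fs/2 = 24 Hz, appears at 4 Hz.
172 Hz mod fs = 28 Hz.
28 Hz > fs/2 = 24 Hz, folds to fs − 28 Hz = 20 Hz.
68 Hz mod fs = 20 Hz.
20 Hz ≤ fs/2 = 24 Hz, appears at 20 Hz.
80 Hz mod fs = 32 Hz.
32 Hz > fs/2 = 24 Hz, folds to fs − 32 Hz = 16 Hz.
Distinct values: {4 Hz, 16 Hz, 20 Hz}.

4 Hz, 16 Hz, 20 Hz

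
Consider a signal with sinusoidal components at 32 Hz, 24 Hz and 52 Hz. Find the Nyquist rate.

Highest-frequency component: 52 Hz.
Nyquist rate = 2 × 52 Hz = 104 Hz.

104 Hz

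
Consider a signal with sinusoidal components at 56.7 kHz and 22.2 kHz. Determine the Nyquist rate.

Highest-frequency component: 56.7 kHz.
Nyquist rate = 2 × 56.7 kHz = 113.4 kHz.

113.4 kHz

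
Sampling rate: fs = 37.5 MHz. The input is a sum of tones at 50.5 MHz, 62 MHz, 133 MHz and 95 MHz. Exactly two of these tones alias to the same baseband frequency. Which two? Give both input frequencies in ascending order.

fs/2 = 18.75 MHz.
50.5 MHz mod fs = 13 MHz.
13 MHz ≤ fs/2 = 18.75 MHz, appears at 13 MHz.
62 MHz mod fs = 24.5 MHz.
24.5 MHz > fs/2 = 18.75 MHz, folds to fs − 24.5 MHz = 13 MHz.
133 MHz mod fs = 20.5 MHz.
20.5 MHz > fs/2 = 18.75 MHz, folds to fs − 20.5 MHz = 17 MHz.
95 MHz mod fs = 20 MHz.
20 MHz > fs/2 = 18.75 MHz, folds to fs − 20 MHz = 17.5 MHz.
50.5 MHz and 62 MHz both map to 13 MHz.

50.5 MHz, 62 MHz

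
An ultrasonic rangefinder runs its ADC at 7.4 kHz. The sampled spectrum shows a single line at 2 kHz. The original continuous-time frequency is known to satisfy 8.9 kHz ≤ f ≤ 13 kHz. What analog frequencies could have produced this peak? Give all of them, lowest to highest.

9.4 kHz, 12.8 kHz

Frequencies that alias to 2 kHz are k·fs ± 2 kHz for integer k ≥ 0.
k=0: 2 kHz.
k=1: 5.4 kHz, 9.4 kHz.
k=2: 12.8 kHz, 16.8 kHz.
k=3: 20.2 kHz, 24.2 kHz.
Within [8.9 kHz, 13 kHz]: 9.4 kHz, 12.8 kHz.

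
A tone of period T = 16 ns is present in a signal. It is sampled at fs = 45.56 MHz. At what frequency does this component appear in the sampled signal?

16.94 MHz

T = 16 ns → f = 1/T = 62.5 MHz.
62.5 MHz mod fs = 16.94 MHz.
16.94 MHz ≤ fs/2 = 22.78 MHz, appears at 16.94 MHz.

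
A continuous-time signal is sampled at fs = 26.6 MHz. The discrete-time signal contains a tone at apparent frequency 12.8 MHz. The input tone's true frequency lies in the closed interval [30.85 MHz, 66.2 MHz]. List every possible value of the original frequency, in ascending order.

39.4 MHz, 40.4 MHz, 66 MHz

Frequencies that alias to 12.8 MHz are k·fs ± 12.8 MHz for integer k ≥ 0.
k=0: 12.8 MHz.
k=1: 13.8 MHz, 39.4 MHz.
k=2: 40.4 MHz, 66 MHz.
k=3: 67 MHz, 92.6 MHz.
Within [30.85 MHz, 66.2 MHz]: 39.4 MHz, 40.4 MHz, 66 MHz.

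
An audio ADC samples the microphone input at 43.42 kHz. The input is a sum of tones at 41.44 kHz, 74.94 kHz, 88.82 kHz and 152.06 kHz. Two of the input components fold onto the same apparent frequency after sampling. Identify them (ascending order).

fs/2 = 21.71 kHz.
41.44 kHz > fs/2 = 21.71 kHz, folds to fs − 41.44 kHz = 1.98 kHz.
74.94 kHz mod fs = 31.52 kHz.
31.52 kHz > fs/2 = 21.71 kHz, folds to fs − 31.52 kHz = 11.9 kHz.
88.82 kHz mod fs = 1.98 kHz.
1.98 kHz ≤ fs/2 = 21.71 kHz, appears at 1.98 kHz.
152.06 kHz mod fs = 21.8 kHz.
21.8 kHz > fs/2 = 21.71 kHz, folds to fs − 21.8 kHz = 21.62 kHz.
41.44 kHz and 88.82 kHz both map to 1.98 kHz.

41.44 kHz, 88.82 kHz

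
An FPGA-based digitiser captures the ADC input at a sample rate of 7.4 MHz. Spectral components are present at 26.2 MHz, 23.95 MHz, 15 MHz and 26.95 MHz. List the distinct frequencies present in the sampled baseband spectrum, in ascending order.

0.2 MHz, 1.75 MHz, 2.65 MHz, 3.4 MHz

fs/2 = 3.7 MHz.
26.2 MHz mod fs = 4 MHz.
4 MHz > fs/2 = 3.7 MHz, folds to fs − 4 MHz = 3.4 MHz.
23.95 MHz mod fs = 1.75 MHz.
1.75 MHz ≤ fs/2 = 3.7 MHz, appears at 1.75 MHz.
15 MHz mod fs = 0.2 MHz.
0.2 MHz ≤ fs/2 = 3.7 MHz, appears at 0.2 MHz.
26.95 MHz mod fs = 4.75 MHz.
4.75 MHz > fs/2 = 3.7 MHz, folds to fs − 4.75 MHz = 2.65 MHz.
Distinct values: {0.2 MHz, 1.75 MHz, 2.65 MHz, 3.4 MHz}.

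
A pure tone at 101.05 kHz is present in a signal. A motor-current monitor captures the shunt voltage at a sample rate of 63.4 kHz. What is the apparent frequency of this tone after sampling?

25.75 kHz

101.05 kHz mod fs = 37.65 kHz.
37.65 kHz > fs/2 = 31.7 kHz, folds to fs − 37.65 kHz = 25.75 kHz.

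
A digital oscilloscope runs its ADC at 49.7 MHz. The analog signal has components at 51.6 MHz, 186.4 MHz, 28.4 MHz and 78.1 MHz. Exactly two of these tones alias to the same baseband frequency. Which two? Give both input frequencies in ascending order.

fs/2 = 24.85 MHz.
51.6 MHz mod fs = 1.9 MHz.
1.9 MHz ≤ fs/2 = 24.85 MHz, appears at 1.9 MHz.
186.4 MHz mod fs = 37.3 MHz.
37.3 MHz > fs/2 = 24.85 MHz, folds to fs − 37.3 MHz = 12.4 MHz.
28.4 MHz > fs/2 = 24.85 MHz, folds to fs − 28.4 MHz = 21.3 MHz.
78.1 MHz mod fs = 28.4 MHz.
28.4 MHz > fs/2 = 24.85 MHz, folds to fs − 28.4 MHz = 21.3 MHz.
28.4 MHz and 78.1 MHz both map to 21.3 MHz.

28.4 MHz, 78.1 MHz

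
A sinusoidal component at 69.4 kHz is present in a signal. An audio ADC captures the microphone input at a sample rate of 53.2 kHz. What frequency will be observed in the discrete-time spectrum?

69.4 kHz mod fs = 16.2 kHz.
16.2 kHz ≤ fs/2 = 26.6 kHz, appears at 16.2 kHz.

16.2 kHz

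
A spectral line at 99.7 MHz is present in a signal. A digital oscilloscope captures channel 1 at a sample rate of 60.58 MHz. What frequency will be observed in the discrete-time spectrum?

99.7 MHz mod fs = 39.12 MHz.
39.12 MHz > fs/2 = 30.29 MHz, folds to fs − 39.12 MHz = 21.46 MHz.

21.46 MHz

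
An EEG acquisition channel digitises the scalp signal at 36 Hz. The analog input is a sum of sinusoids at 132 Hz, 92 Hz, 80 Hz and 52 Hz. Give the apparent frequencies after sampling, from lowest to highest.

8 Hz, 12 Hz, 16 Hz

fs/2 = 18 Hz.
132 Hz mod fs = 24 Hz.
24 Hz > fs/2 = 18 Hz, folds to fs − 24 Hz = 12 Hz.
92 Hz mod fs = 20 Hz.
20 Hz > fs/2 = 18 Hz, folds to fs − 20 Hz = 16 Hz.
80 Hz mod fs = 8 Hz.
8 Hz ≤ fs/2 = 18 Hz, appears at 8 Hz.
52 Hz mod fs = 16 Hz.
16 Hz ≤ fs/2 = 18 Hz, appears at 16 Hz.
Distinct values: {8 Hz, 12 Hz, 16 Hz}.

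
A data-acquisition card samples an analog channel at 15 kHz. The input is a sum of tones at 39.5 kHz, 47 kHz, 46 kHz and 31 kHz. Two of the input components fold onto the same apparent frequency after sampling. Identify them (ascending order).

31 kHz, 46 kHz

fs/2 = 7.5 kHz.
39.5 kHz mod fs = 9.5 kHz.
9.5 kHz > fs/2 = 7.5 kHz, folds to fs − 9.5 kHz = 5.5 kHz.
47 kHz mod fs = 2 kHz.
2 kHz ≤ fs/2 = 7.5 kHz, appears at 2 kHz.
46 kHz mod fs = 1 kHz.
1 kHz ≤ fs/2 = 7.5 kHz, appears at 1 kHz.
31 kHz mod fs = 1 kHz.
1 kHz ≤ fs/2 = 7.5 kHz, appears at 1 kHz.
31 kHz and 46 kHz both map to 1 kHz.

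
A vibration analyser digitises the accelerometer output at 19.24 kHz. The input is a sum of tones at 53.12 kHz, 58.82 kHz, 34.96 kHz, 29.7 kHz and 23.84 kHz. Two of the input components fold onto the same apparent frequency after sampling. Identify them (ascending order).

23.84 kHz, 53.12 kHz

fs/2 = 9.62 kHz.
53.12 kHz mod fs = 14.64 kHz.
14.64 kHz > fs/2 = 9.62 kHz, folds to fs − 14.64 kHz = 4.6 kHz.
58.82 kHz mod fs = 1.1 kHz.
1.1 kHz ≤ fs/2 = 9.62 kHz, appears at 1.1 kHz.
34.96 kHz mod fs = 15.72 kHz.
15.72 kHz > fs/2 = 9.62 kHz, folds to fs − 15.72 kHz = 3.52 kHz.
29.7 kHz mod fs = 10.46 kHz.
10.46 kHz > fs/2 = 9.62 kHz, folds to fs − 10.46 kHz = 8.78 kHz.
23.84 kHz mod fs = 4.6 kHz.
4.6 kHz ≤ fs/2 = 9.62 kHz, appears at 4.6 kHz.
23.84 kHz and 53.12 kHz both map to 4.6 kHz.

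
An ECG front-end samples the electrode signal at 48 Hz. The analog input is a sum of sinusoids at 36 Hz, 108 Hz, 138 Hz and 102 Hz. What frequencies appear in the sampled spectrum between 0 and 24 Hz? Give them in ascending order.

fs/2 = 24 Hz.
36 Hz > fs/2 = 24 Hz, folds to fs − 36 Hz = 12 Hz.
108 Hz mod fs = 12 Hz.
12 Hz ≤ fs/2 = 24 Hz, appears at 12 Hz.
138 Hz mod fs = 42 Hz.
42 Hz > fs/2 = 24 Hz, folds to fs − 42 Hz = 6 Hz.
102 Hz mod fs = 6 Hz.
6 Hz ≤ fs/2 = 24 Hz, appears at 6 Hz.
Distinct values: {6 Hz, 12 Hz}.

6 Hz, 12 Hz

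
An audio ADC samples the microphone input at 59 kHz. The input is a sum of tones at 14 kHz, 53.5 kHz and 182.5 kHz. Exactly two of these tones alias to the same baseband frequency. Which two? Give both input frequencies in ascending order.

53.5 kHz, 182.5 kHz

fs/2 = 29.5 kHz.
14 kHz ≤ fs/2 = 29.5 kHz, passes unchanged.
53.5 kHz > fs/2 = 29.5 kHz, folds to fs − 53.5 kHz = 5.5 kHz.
182.5 kHz mod fs = 5.5 kHz.
5.5 kHz ≤ fs/2 = 29.5 kHz, appears at 5.5 kHz.
53.5 kHz and 182.5 kHz both map to 5.5 kHz.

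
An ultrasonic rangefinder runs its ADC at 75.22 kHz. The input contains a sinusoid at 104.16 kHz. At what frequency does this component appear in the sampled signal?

28.94 kHz

104.16 kHz mod fs = 28.94 kHz.
28.94 kHz ≤ fs/2 = 37.61 kHz, appears at 28.94 kHz.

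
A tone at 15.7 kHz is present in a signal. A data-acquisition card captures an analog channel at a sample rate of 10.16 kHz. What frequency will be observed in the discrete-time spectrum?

15.7 kHz mod fs = 5.54 kHz.
5.54 kHz > fs/2 = 5.08 kHz, folds to fs − 5.54 kHz = 4.62 kHz.

4.62 kHz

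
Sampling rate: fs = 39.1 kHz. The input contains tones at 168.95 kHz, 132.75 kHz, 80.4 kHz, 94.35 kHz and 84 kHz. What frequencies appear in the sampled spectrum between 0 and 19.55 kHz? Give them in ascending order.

fs/2 = 19.55 kHz.
168.95 kHz mod fs = 12.55 kHz.
12.55 kHz ≤ fs/2 = 19.55 kHz, appears at 12.55 kHz.
132.75 kHz mod fs = 15.45 kHz.
15.45 kHz ≤ fs/2 = 19.55 kHz, appears at 15.45 kHz.
80.4 kHz mod fs = 2.2 kHz.
2.2 kHz ≤ fs/2 = 19.55 kHz, appears at 2.2 kHz.
94.35 kHz mod fs = 16.15 kHz.
16.15 kHz ≤ fs/2 = 19.55 kHz, appears at 16.15 kHz.
84 kHz mod fs = 5.8 kHz.
5.8 kHz ≤ fs/2 = 19.55 kHz, appears at 5.8 kHz.
Distinct values: {2.2 kHz, 5.8 kHz, 12.55 kHz, 15.45 kHz, 16.15 kHz}.

2.2 kHz, 5.8 kHz, 12.55 kHz, 15.45 kHz, 16.15 kHz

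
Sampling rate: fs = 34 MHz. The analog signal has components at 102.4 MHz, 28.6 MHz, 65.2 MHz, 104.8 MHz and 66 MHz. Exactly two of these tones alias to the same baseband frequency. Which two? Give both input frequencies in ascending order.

65.2 MHz, 104.8 MHz

fs/2 = 17 MHz.
102.4 MHz mod fs = 0.4 MHz.
0.4 MHz ≤ fs/2 = 17 MHz, appears at 0.4 MHz.
28.6 MHz > fs/2 = 17 MHz, folds to fs − 28.6 MHz = 5.4 MHz.
65.2 MHz mod fs = 31.2 MHz.
31.2 MHz > fs/2 = 17 MHz, folds to fs − 31.2 MHz = 2.8 MHz.
104.8 MHz mod fs = 2.8 MHz.
2.8 MHz ≤ fs/2 = 17 MHz, appears at 2.8 MHz.
66 MHz mod fs = 32 MHz.
32 MHz > fs/2 = 17 MHz, folds to fs − 32 MHz = 2 MHz.
65.2 MHz and 104.8 MHz both map to 2.8 MHz.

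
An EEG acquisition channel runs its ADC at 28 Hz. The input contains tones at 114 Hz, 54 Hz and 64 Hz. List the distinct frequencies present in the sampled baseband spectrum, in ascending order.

fs/2 = 14 Hz.
114 Hz mod fs = 2 Hz.
2 Hz ≤ fs/2 = 14 Hz, appears at 2 Hz.
54 Hz mod fs = 26 Hz.
26 Hz > fs/2 = 14 Hz, folds to fs − 26 Hz = 2 Hz.
64 Hz mod fs = 8 Hz.
8 Hz ≤ fs/2 = 14 Hz, appears at 8 Hz.
Distinct values: {2 Hz, 8 Hz}.

2 Hz, 8 Hz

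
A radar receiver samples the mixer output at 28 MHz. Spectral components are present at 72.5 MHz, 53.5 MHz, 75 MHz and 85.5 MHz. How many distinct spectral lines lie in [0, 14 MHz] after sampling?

fs/2 = 14 MHz.
72.5 MHz mod fs = 16.5 MHz.
16.5 MHz > fs/2 = 14 MHz, folds to fs − 16.5 MHz = 11.5 MHz.
53.5 MHz mod fs = 25.5 MHz.
25.5 MHz > fs/2 = 14 MHz, folds to fs − 25.5 MHz = 2.5 MHz.
75 MHz mod fs = 19 MHz.
19 MHz > fs/2 = 14 MHz, folds to fs − 19 MHz = 9 MHz.
85.5 MHz mod fs = 1.5 MHz.
1.5 MHz ≤ fs/2 = 14 MHz, appears at 1.5 MHz.
Distinct values: {1.5 MHz, 2.5 MHz, 9 MHz, 11.5 MHz} → 4.

4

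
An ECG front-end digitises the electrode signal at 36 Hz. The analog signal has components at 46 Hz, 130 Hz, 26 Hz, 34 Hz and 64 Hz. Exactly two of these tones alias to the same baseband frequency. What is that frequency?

fs/2 = 18 Hz.
46 Hz mod fs = 10 Hz.
10 Hz ≤ fs/2 = 18 Hz, appears at 10 Hz.
130 Hz mod fs = 22 Hz.
22 Hz > fs/2 = 18 Hz, folds to fs − 22 Hz = 14 Hz.
26 Hz > fs/2 = 18 Hz, folds to fs − 26 Hz = 10 Hz.
34 Hz > fs/2 = 18 Hz, folds to fs − 34 Hz = 2 Hz.
64 Hz mod fs = 28 Hz.
28 Hz > fs/2 = 18 Hz, folds to fs − 28 Hz = 8 Hz.
26 Hz and 46 Hz both map to 10 Hz.

10 Hz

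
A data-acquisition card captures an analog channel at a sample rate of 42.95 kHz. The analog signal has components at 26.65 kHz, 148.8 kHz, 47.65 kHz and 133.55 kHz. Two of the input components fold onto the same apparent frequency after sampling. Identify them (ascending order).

47.65 kHz, 133.55 kHz

fs/2 = 21.475 kHz.
26.65 kHz > fs/2 = 21.475 kHz, folds to fs − 26.65 kHz = 16.3 kHz.
148.8 kHz mod fs = 19.95 kHz.
19.95 kHz ≤ fs/2 = 21.475 kHz, appears at 19.95 kHz.
47.65 kHz mod fs = 4.7 kHz.
4.7 kHz ≤ fs/2 = 21.475 kHz, appears at 4.7 kHz.
133.55 kHz mod fs = 4.7 kHz.
4.7 kHz ≤ fs/2 = 21.475 kHz, appears at 4.7 kHz.
47.65 kHz and 133.55 kHz both map to 4.7 kHz.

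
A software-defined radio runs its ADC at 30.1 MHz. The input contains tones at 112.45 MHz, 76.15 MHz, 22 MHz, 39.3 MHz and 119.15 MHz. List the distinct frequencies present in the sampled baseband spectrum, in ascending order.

fs/2 = 15.05 MHz.
112.45 MHz mod fs = 22.15 MHz.
22.15 MHz > fs/2 = 15.05 MHz, folds to fs − 22.15 MHz = 7.95 MHz.
76.15 MHz mod fs = 15.95 MHz.
15.95 MHz > fs/2 = 15.05 MHz, folds to fs − 15.95 MHz = 14.15 MHz.
22 MHz > fs/2 = 15.05 MHz, folds to fs − 22 MHz = 8.1 MHz.
39.3 MHz mod fs = 9.2 MHz.
9.2 MHz ≤ fs/2 = 15.05 MHz, appears at 9.2 MHz.
119.15 MHz mod fs = 28.85 MHz.
28.85 MHz > fs/2 = 15.05 MHz, folds to fs − 28.85 MHz = 1.25 MHz.
Distinct values: {1.25 MHz, 7.95 MHz, 8.1 MHz, 9.2 MHz, 14.15 MHz}.

1.25 MHz, 7.95 MHz, 8.1 MHz, 9.2 MHz, 14.15 MHz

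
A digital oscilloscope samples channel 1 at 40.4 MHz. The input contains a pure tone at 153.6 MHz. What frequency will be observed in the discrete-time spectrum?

8 MHz

153.6 MHz mod fs = 32.4 MHz.
32.4 MHz > fs/2 = 20.2 MHz, folds to fs − 32.4 MHz = 8 MHz.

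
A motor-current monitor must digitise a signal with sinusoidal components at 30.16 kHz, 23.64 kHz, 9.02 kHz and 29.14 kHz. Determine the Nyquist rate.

60.32 kHz

Highest-frequency component: 30.16 kHz.
Nyquist rate = 2 × 30.16 kHz = 60.32 kHz.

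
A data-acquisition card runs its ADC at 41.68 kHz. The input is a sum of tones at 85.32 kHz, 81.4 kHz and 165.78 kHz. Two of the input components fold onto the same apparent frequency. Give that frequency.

fs/2 = 20.84 kHz.
85.32 kHz mod fs = 1.96 kHz.
1.96 kHz ≤ fs/2 = 20.84 kHz, appears at 1.96 kHz.
81.4 kHz mod fs = 39.72 kHz.
39.72 kHz > fs/2 = 20.84 kHz, folds to fs − 39.72 kHz = 1.96 kHz.
165.78 kHz mod fs = 40.74 kHz.
40.74 kHz > fs/2 = 20.84 kHz, folds to fs − 40.74 kHz = 0.94 kHz.
81.4 kHz and 85.32 kHz both map to 1.96 kHz.

1.96 kHz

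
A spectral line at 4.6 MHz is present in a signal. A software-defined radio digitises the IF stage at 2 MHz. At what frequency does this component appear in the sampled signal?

0.6 MHz

4.6 MHz mod fs = 0.6 MHz.
0.6 MHz ≤ fs/2 = 1 MHz, appears at 0.6 MHz.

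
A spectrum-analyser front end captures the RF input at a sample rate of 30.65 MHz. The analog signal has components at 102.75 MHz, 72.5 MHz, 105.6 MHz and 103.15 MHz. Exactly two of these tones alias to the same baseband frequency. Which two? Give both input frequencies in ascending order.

fs/2 = 15.325 MHz.
102.75 MHz mod fs = 10.8 MHz.
10.8 MHz ≤ fs/2 = 15.325 MHz, appears at 10.8 MHz.
72.5 MHz mod fs = 11.2 MHz.
11.2 MHz ≤ fs/2 = 15.325 MHz, appears at 11.2 MHz.
105.6 MHz mod fs = 13.65 MHz.
13.65 MHz ≤ fs/2 = 15.325 MHz, appears at 13.65 MHz.
103.15 MHz mod fs = 11.2 MHz.
11.2 MHz ≤ fs/2 = 15.325 MHz, appears at 11.2 MHz.
72.5 MHz and 103.15 MHz both map to 11.2 MHz.

72.5 MHz, 103.15 MHz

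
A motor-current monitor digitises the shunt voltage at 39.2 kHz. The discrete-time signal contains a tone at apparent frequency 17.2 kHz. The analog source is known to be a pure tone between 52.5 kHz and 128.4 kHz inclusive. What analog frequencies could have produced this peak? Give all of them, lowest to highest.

Frequencies that alias to 17.2 kHz are k·fs ± 17.2 kHz for integer k ≥ 0.
k=0: 17.2 kHz.
k=1: 22 kHz, 56.4 kHz.
k=2: 61.2 kHz, 95.6 kHz.
k=3: 100.4 kHz, 134.8 kHz.
k=4: 139.6 kHz, 174 kHz.
Within [52.5 kHz, 128.4 kHz]: 56.4 kHz, 61.2 kHz, 95.6 kHz, 100.4 kHz.

56.4 kHz, 61.2 kHz, 95.6 kHz, 100.4 kHz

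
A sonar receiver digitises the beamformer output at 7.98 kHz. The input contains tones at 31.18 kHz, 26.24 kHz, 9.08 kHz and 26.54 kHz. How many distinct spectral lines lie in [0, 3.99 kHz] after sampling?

fs/2 = 3.99 kHz.
31.18 kHz mod fs = 7.24 kHz.
7.24 kHz > fs/2 = 3.99 kHz, folds to fs − 7.24 kHz = 0.74 kHz.
26.24 kHz mod fs = 2.3 kHz.
2.3 kHz ≤ fs/2 = 3.99 kHz, appears at 2.3 kHz.
9.08 kHz mod fs = 1.1 kHz.
1.1 kHz ≤ fs/2 = 3.99 kHz, appears at 1.1 kHz.
26.54 kHz mod fs = 2.6 kHz.
2.6 kHz ≤ fs/2 = 3.99 kHz, appears at 2.6 kHz.
Distinct values: {0.74 kHz, 1.1 kHz, 2.3 kHz, 2.6 kHz} → 4.

4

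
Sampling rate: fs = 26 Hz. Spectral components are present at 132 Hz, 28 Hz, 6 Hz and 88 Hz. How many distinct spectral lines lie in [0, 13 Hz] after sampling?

3

fs/2 = 13 Hz.
132 Hz mod fs = 2 Hz.
2 Hz ≤ fs/2 = 13 Hz, appears at 2 Hz.
28 Hz mod fs = 2 Hz.
2 Hz ≤ fs/2 = 13 Hz, appears at 2 Hz.
6 Hz ≤ fs/2 = 13 Hz, passes unchanged.
88 Hz mod fs = 10 Hz.
10 Hz ≤ fs/2 = 13 Hz, appears at 10 Hz.
Distinct values: {2 Hz, 6 Hz, 10 Hz} → 3.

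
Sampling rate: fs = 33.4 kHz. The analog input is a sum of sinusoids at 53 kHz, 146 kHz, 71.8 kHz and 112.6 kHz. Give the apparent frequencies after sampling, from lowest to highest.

5 kHz, 12.4 kHz, 13.8 kHz

fs/2 = 16.7 kHz.
53 kHz mod fs = 19.6 kHz.
19.6 kHz > fs/2 = 16.7 kHz, folds to fs − 19.6 kHz = 13.8 kHz.
146 kHz mod fs = 12.4 kHz.
12.4 kHz ≤ fs/2 = 16.7 kHz, appears at 12.4 kHz.
71.8 kHz mod fs = 5 kHz.
5 kHz ≤ fs/2 = 16.7 kHz, appears at 5 kHz.
112.6 kHz mod fs = 12.4 kHz.
12.4 kHz ≤ fs/2 = 16.7 kHz, appears at 12.4 kHz.
Distinct values: {5 kHz, 12.4 kHz, 13.8 kHz}.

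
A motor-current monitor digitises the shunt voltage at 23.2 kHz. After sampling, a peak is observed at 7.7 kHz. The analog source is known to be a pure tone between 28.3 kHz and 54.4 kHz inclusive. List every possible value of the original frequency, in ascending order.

Frequencies that alias to 7.7 kHz are k·fs ± 7.7 kHz for integer k ≥ 0.
k=0: 7.7 kHz.
k=1: 15.5 kHz, 30.9 kHz.
k=2: 38.7 kHz, 54.1 kHz.
k=3: 61.9 kHz, 77.3 kHz.
Within [28.3 kHz, 54.4 kHz]: 30.9 kHz, 38.7 kHz, 54.1 kHz.

30.9 kHz, 38.7 kHz, 54.1 kHz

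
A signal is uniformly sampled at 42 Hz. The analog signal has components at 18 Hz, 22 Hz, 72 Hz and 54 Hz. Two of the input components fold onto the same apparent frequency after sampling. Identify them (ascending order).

fs/2 = 21 Hz.
18 Hz ≤ fs/2 = 21 Hz, passes unchanged.
22 Hz > fs/2 = 21 Hz, folds to fs − 22 Hz = 20 Hz.
72 Hz mod fs = 30 Hz.
30 Hz > fs/2 = 21 Hz, folds to fs − 30 Hz = 12 Hz.
54 Hz mod fs = 12 Hz.
12 Hz ≤ fs/2 = 21 Hz, appears at 12 Hz.
54 Hz and 72 Hz both map to 12 Hz.

54 Hz, 72 Hz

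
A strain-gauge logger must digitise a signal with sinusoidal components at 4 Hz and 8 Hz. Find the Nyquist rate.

16 Hz

Highest-frequency component: 8 Hz.
Nyquist rate = 2 × 8 Hz = 16 Hz.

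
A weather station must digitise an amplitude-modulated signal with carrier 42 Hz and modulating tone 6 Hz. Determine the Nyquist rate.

96 Hz

AM sidebands sit at fc ± fm = 36 Hz and 48 Hz.
Highest-frequency component: 48 Hz.
Nyquist rate = 2 × 48 Hz = 96 Hz.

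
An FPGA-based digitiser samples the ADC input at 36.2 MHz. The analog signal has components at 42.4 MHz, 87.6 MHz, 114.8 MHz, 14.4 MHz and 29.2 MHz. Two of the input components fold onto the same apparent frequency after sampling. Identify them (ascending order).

fs/2 = 18.1 MHz.
42.4 MHz mod fs = 6.2 MHz.
6.2 MHz ≤ fs/2 = 18.1 MHz, appears at 6.2 MHz.
87.6 MHz mod fs = 15.2 MHz.
15.2 MHz ≤ fs/2 = 18.1 MHz, appears at 15.2 MHz.
114.8 MHz mod fs = 6.2 MHz.
6.2 MHz ≤ fs/2 = 18.1 MHz, appears at 6.2 MHz.
14.4 MHz ≤ fs/2 = 18.1 MHz, passes unchanged.
29.2 MHz > fs/2 = 18.1 MHz, folds to fs − 29.2 MHz = 7 MHz.
42.4 MHz and 114.8 MHz both map to 6.2 MHz.

42.4 MHz, 114.8 MHz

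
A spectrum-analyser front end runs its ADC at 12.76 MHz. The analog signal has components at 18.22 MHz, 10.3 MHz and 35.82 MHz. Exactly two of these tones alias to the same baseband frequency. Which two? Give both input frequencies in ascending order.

10.3 MHz, 35.82 MHz

fs/2 = 6.38 MHz.
18.22 MHz mod fs = 5.46 MHz.
5.46 MHz ≤ fs/2 = 6.38 MHz, appears at 5.46 MHz.
10.3 MHz > fs/2 = 6.38 MHz, folds to fs − 10.3 MHz = 2.46 MHz.
35.82 MHz mod fs = 10.3 MHz.
10.3 MHz > fs/2 = 6.38 MHz, folds to fs − 10.3 MHz = 2.46 MHz.
10.3 MHz and 35.82 MHz both map to 2.46 MHz.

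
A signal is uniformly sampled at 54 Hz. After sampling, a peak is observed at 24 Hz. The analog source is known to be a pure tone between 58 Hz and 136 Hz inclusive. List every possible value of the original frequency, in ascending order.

78 Hz, 84 Hz, 132 Hz

Frequencies that alias to 24 Hz are k·fs ± 24 Hz for integer k ≥ 0.
k=0: 24 Hz.
k=1: 30 Hz, 78 Hz.
k=2: 84 Hz, 132 Hz.
k=3: 138 Hz, 186 Hz.
Within [58 Hz, 136 Hz]: 78 Hz, 84 Hz, 132 Hz.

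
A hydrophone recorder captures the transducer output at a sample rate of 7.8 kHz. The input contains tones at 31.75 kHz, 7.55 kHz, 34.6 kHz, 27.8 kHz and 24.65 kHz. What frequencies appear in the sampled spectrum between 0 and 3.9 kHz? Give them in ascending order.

fs/2 = 3.9 kHz.
31.75 kHz mod fs = 0.55 kHz.
0.55 kHz ≤ fs/2 = 3.9 kHz, appears at 0.55 kHz.
7.55 kHz > fs/2 = 3.9 kHz, folds to fs − 7.55 kHz = 0.25 kHz.
34.6 kHz mod fs = 3.4 kHz.
3.4 kHz ≤ fs/2 = 3.9 kHz, appears at 3.4 kHz.
27.8 kHz mod fs = 4.4 kHz.
4.4 kHz > fs/2 = 3.9 kHz, folds to fs − 4.4 kHz = 3.4 kHz.
24.65 kHz mod fs = 1.25 kHz.
1.25 kHz ≤ fs/2 = 3.9 kHz, appears at 1.25 kHz.
Distinct values: {0.25 kHz, 0.55 kHz, 1.25 kHz, 3.4 kHz}.

0.25 kHz, 0.55 kHz, 1.25 kHz, 3.4 kHz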